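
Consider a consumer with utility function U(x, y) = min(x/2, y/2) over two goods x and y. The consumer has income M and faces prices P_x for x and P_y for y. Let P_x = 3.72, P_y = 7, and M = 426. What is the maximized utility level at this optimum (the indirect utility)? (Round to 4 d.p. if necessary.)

With perfect complements, no substitution: consume in ratio x:y = 2:2.
Budget: P_x·x + P_y·x = M, so (2·P_x + 2·P_y)·x = 2·M.
Demand: x*(P_x,P_y,M) = 2·M/(2·P_x + 2·P_y), y* = 2·M/(2·P_x + 2·P_y).
Here 2·3.72 + 2·7 = 21.44, giving x* = 39.7388 and y* = 39.7388.
Utility at the optimum: U(39.7388, 39.7388) = 19.8694.

V = 19.8694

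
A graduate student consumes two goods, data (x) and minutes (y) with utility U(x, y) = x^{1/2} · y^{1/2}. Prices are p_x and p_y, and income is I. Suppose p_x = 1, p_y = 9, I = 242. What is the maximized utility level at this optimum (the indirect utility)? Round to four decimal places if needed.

V = 40.3333

The MRS is y/x. Set MRS = p_x/p_y.
Rearranging, p_y·y = p_x·x. Substituting into the budget gives p_x·x·(1 + 1) = I.
Demand: x*(p_x,p_y,I) = 0.5·I/p_x and y* = 0.5·I/p_y.
At p_x=1, p_y=9, I=242: x* = 0.5·242/1 = 121, y* = 13.4444.
Utility at the optimum: U(121, 13.4444) = 40.3333.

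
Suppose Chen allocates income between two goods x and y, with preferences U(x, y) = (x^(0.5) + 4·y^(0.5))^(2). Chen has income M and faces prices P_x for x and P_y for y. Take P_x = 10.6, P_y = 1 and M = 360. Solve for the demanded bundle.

x* = 0.1991, y* = 357.8898

Substitute y = (y/x)·x into the budget: x* = M/(P_x + P_y·(y/x)).
Numerically y/x = 1797.76, so x* = 360/(10.6 + 1·1797.76) = 0.1991 and y* = 1797.76·0.1991 = 357.8898.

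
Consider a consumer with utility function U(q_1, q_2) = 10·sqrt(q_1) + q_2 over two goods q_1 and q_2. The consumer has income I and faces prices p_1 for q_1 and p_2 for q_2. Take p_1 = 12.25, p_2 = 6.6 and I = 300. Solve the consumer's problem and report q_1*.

q_1* = 7.257

Set MRS = p_1/p_2: 5·q_1^(−1/2) = p_1/p_2.
Solve: √q_1 = 5·p_2/p_1, so q_1*(p_1,p_2) = (5·p_2/p_1)², and q_2* = (I − p_1·q_1*)/p_2.
Plugging in: q_1* = (5·6.6/12.25)² = 7.257.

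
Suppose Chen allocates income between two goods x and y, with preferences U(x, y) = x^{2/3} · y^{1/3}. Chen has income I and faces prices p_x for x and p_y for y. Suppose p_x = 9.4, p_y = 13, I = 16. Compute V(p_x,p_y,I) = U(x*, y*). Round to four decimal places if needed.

MU_x/MU_y = (2/3·y)/(1/3·x); tangency sets this equal to p_x/p_y.
So 2/3·p_y·y = 1/3·p_x·x; combined with the budget, a share 2/3 of income goes to x.
Demand: x*(p_x,p_y,I) = 2/3·I/p_x and y* = 1/3·I/p_y.
At p_x=9.4, p_y=13, I=16: x* = 2/3·16/9.4 = 1.1348, y* = 0.4103.
Utility at the optimum: U(1.1348, 0.4103) = 0.8084.

V = 0.8084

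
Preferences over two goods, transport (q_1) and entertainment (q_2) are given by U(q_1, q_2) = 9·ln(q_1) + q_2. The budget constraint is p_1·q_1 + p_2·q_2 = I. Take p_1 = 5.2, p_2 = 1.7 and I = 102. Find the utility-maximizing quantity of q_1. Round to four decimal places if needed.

q_1* = 2.9423

MU_q_1 = 9/q_1, MU_q_2 = 1. Tangency: 9/q_1 = p_1/p_2.
So q_1*(p_1,p_2) = 9·p_2/p_1, independent of income; and q_2* = (I − 9·p_2)/p_2.
At the given prices: q_1* = 9·1.7/5.2 = 2.9423.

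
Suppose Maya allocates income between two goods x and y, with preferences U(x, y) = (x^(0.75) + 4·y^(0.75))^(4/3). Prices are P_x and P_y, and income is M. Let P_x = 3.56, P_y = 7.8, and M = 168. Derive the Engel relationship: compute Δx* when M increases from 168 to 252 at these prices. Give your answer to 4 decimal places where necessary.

MU_x ∝ x^(-0.25), MU_y ∝ 4·y^(-0.25), so MRS = (1/4)·(y/x)^(0.25) = P_x/P_y.
Solve for the ratio: y/x = [4·P_x/P_y]^(4).
With the ratio pinned down, the budget gives x* = M/(P_x + P_y·(y/x)) and y* = (y/x)·x*.
Numerically y/x = 11.108657, so x* = 168/(3.56 + 7.8·11.108657) = 1.8624.
At M' = 252: x* = 2.7936. Change: 2.7936 − 1.8624 = 0.9312.

Δx* = 0.9312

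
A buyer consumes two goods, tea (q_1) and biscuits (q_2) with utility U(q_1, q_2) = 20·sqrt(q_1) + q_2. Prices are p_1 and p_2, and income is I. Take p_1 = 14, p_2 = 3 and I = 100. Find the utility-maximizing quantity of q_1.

q_1* = 4.5918

MU_q_1 = 10/√q_1, MU_q_2 = 1. Tangency: 10/√q_1 = p_1/p_2.
Thus q_1* = (10·p_2/p_1)² — independent of I — with the rest of income spent on q_2.
Plugging in: q_1* = (10·3/14)² = 4.5918.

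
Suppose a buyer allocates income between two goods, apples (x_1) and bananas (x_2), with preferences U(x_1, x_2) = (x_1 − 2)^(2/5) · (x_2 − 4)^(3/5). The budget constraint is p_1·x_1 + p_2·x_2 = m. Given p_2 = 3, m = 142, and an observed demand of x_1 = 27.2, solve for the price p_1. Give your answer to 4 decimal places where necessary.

p_1 = 2

This is Cobb-Douglas in (x_1−2, x_2−4): tangency gives 0.4·p_2·(x_2−4) = 0.6·p_1·(x_1−2).
Substituting into the budget: x_1* = 2 + 0.4·(m − 2·p_1 − 4·p_2)/p_1, and x_2* = 4 + 0.6·(…)/p_2.
Set x_1* = 27.2 in the demand function and solve for p_1: p_1 = 2.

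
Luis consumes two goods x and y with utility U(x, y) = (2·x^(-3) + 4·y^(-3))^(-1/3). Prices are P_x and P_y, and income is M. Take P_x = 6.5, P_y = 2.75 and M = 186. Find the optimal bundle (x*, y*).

From the CES first-order condition, (1/2)·(y/x)^(4) = P_x/P_y.
Solve for the ratio: y/x = [2·P_x/P_y]^(0.25).
With the ratio pinned down, the budget gives x* = M/(P_x + P_y·(y/x)) and y* = (y/x)·x*.
Numerically y/x = 1.474527, so x* = 186/(6.5 + 2.75·1.474527) = 17.6221 and y* = 1.474527·17.6221 = 25.9842.

x* = 17.6221, y* = 25.9842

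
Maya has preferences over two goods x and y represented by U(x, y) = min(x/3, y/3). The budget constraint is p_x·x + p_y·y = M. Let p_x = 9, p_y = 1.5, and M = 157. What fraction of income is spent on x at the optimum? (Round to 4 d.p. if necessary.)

share on x = 0.8571

With perfect complements, no substitution: consume in ratio x:y = 3:3.
Budget: p_x·x + p_y·x = M, so (3·p_x + 3·p_y)·x = 3·M.
Demand: x*(p_x,p_y,M) = 3·M/(3·p_x + 3·p_y), y* = 3·M/(3·p_x + 3·p_y).
Here 3·9 + 3·1.5 = 31.5, giving x* = 14.9524 and y* = 14.9524.
Expenditure on x: 9·14.9524 = 134.5714; share = 0.8571.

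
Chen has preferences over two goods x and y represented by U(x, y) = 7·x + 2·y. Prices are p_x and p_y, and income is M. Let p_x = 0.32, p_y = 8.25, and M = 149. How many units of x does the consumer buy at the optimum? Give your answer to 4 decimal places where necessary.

x* = 465.625

Linear utility — the consumer picks whichever good has higher MU/price: 7/0.32 = 21.875 vs 2/8.25 = 0.2424.
x gives more utility per dollar, so spend all income on x: x* = M/p_x, y* = 0.
Numerically: x* = 465.625, y* = 0.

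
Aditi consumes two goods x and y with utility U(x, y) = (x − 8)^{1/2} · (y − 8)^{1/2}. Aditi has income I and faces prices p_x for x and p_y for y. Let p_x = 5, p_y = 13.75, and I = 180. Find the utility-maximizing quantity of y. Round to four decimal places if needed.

MRS = (y−8)/(x−8). Tangency with p_x/p_y gives y−8 = (p_x/p_y)·(x−8).
After buying the subsistence bundle (8, 8), a share 0.5 of the remaining income goes to x: x* = 8 + 0.5·(I − 8p_x − 8p_y)/p_x.
Discretionary income = 180 − 8·5 − 8·13.75 = 30; y* = 8 + 0.5·30/13.75 = 9.0909.

y* = 9.0909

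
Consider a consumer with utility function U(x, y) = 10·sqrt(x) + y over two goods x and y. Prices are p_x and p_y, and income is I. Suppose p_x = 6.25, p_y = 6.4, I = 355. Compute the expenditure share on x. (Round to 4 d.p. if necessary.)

share on x = 0.4615

Utility is quasi-linear in y; the FOC for x is 5/√x = p_x/p_y.
Thus x* = (5·p_y/p_x)² — independent of I — with the rest of income spent on y.
Plugging in: x* = (5·6.4/6.25)² = 26.2144, y* = 29.8687.
Expenditure on x: 6.25·26.2144 = 163.84; share = 0.4615.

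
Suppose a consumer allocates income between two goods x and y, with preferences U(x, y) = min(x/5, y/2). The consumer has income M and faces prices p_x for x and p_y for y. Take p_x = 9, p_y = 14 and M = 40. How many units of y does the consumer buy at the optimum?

y* = 1.0959

Demand: x*(p_x,p_y,M) = 5·M/(5·p_x + 2·p_y), y* = 2·M/(5·p_x + 2·p_y).
Here 5·9 + 2·14 = 73, giving y* = 1.0959.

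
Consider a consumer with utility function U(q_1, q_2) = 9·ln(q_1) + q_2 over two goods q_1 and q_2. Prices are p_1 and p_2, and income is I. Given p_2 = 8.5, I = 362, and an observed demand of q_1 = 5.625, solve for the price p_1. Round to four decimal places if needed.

Set MRS = p_1/p_2: (9/q_1)/1 = p_1/p_2.
So q_1*(p_1,p_2) = 9·p_2/p_1, independent of income; and q_2* = (I − 9·p_2)/p_2.
Set q_1* = 5.625 in the demand function and solve for p_1: p_1 = 13.6.

p_1 = 13.6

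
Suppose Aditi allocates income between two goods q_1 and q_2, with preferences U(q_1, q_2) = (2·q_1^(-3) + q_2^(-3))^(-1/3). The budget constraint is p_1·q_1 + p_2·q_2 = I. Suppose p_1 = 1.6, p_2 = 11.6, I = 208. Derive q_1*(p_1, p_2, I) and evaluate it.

MU_q_1 ∝ 2·q_1^(-4), MU_q_2 ∝ q_2^(-4), so MRS = 2·(q_2/q_1)^(4) = p_1/p_2.
Hence q_2/q_1 = ((1/2)·p_1/p_2)^(1/(4)), i.e. raised to the 0.25 power.
With the ratio pinned down, the budget gives q_1* = I/(p_1 + p_2·(q_2/q_1)) and q_2* = (q_2/q_1)·q_1*.
Numerically q_2/q_1 = 0.512458, so q_1* = 208/(1.6 + 11.6·0.512458) = 27.5697.

q_1* = 27.5697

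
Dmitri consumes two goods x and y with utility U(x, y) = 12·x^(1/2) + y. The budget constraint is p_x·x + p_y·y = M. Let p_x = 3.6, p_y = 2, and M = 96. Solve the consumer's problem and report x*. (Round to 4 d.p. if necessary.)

Plugging in: x* = (6·2/3.6)² = 11.1111.

x* = 11.1111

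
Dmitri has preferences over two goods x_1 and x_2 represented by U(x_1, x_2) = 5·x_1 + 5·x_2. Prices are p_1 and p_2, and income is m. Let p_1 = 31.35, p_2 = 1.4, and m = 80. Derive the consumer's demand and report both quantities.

x_1* = 0, x_2* = 57.1429

Perfect substitutes: compare marginal utility per dollar. 5/p_1 vs 5/p_2 → 0.1595 vs 3.5714.
x_2 gives more utility per dollar, so spend all income on x_2: x_2* = m/p_2, x_1* = 0.
Numerically: x_1* = 0, x_2* = 57.1429.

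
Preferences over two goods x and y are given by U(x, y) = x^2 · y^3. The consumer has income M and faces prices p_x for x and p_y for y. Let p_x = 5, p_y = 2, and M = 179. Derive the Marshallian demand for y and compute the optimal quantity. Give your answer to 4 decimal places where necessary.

Tangency: MRS = (2/3)·y/x = p_x/p_y.
So 2·p_y·y = 3·p_x·x; combined with the budget, a share 0.4 of income goes to x.
Demand: x*(p_x,p_y,M) = 0.4·M/p_x and y* = 0.6·M/p_y.
At p_x=5, p_y=2, M=179: y* = 0.6·179/2 = 53.7.

y* = 53.7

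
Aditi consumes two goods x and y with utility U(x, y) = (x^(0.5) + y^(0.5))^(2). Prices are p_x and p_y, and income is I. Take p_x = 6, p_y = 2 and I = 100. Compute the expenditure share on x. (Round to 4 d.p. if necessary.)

MRS = MU_x/MU_y = (y/x)^(0.5). Set equal to p_x/p_y.
Solve for the ratio: y/x = [p_x/p_y]^(2).
Substitute y = (y/x)·x into the budget: x* = I/(p_x + p_y·(y/x)).
Numerically y/x = 9, so x* = 100/(6 + 2·9) = 4.1667 and y* = 9·4.1667 = 37.5.
Expenditure on x: 6·4.1667 = 25; share = 0.25.

share on x = 0.25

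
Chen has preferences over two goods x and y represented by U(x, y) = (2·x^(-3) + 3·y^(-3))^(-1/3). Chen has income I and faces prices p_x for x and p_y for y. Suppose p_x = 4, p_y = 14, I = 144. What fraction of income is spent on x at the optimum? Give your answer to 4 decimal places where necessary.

share on x = 0.261

MRS = MU_x/MU_y = (2/3)·(y/x)^(4). Set equal to p_x/p_y.
Hence y/x = ((3/2)·p_x/p_y)^(1/(4)), i.e. raised to the 0.25 power.
Substitute y = (y/x)·x into the budget: x* = I/(p_x + p_y·(y/x)).
Numerically y/x = 0.809107, so x* = 144/(4 + 14·0.809107) = 9.3949 and y* = 0.809107·9.3949 = 7.6015.
Expenditure on x: 4·9.3949 = 37.5795; share = 0.261.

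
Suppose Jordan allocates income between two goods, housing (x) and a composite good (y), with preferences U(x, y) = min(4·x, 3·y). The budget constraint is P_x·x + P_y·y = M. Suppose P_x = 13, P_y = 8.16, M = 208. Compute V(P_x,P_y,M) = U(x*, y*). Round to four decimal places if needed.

V = 34.8409

Leontief preferences: the optimum is at the kink where x/3 = y/4, i.e. y = (4/3)·x.
Budget: P_x·x + P_y·(4/3)·x = M, so (3·P_x + 4·P_y)·x = 3·M.
Demand: x*(P_x,P_y,M) = 3·M/(3·P_x + 4·P_y), y* = 4·M/(3·P_x + 4·P_y).
Here 3·13 + 4·8.16 = 71.64, giving x* = 8.7102 and y* = 11.6136.
Utility at the optimum: U(8.7102, 11.6136) = 34.8409.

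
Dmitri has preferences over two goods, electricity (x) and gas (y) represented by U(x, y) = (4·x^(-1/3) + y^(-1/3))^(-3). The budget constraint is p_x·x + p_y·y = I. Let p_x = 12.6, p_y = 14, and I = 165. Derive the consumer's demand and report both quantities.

MRS = MU_x/MU_y = 4·(y/x)^(4/3). Set equal to p_x/p_y.
Solve for the ratio: y/x = [(1/4)·p_x/p_y]^(0.75).
Substitute y = (y/x)·x into the budget: x* = I/(p_x + p_y·(y/x)).
Numerically y/x = 0.326691, so x* = 165/(12.6 + 14·0.326691) = 9.6077 and y* = 0.326691·9.6077 = 3.1388.

x* = 9.6077, y* = 3.1388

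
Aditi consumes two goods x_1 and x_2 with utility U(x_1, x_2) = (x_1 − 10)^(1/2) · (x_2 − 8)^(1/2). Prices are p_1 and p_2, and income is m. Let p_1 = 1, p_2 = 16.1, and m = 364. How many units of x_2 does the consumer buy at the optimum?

Substituting into the budget: x_1* = 10 + 0.5·(m − 10·p_1 − 8·p_2)/p_1, and x_2* = 8 + 0.5·(…)/p_2.
Discretionary income = 364 − 10·1 − 8·16.1 = 225.2; x_2* = 8 + 0.5·225.2/16.1 = 14.9938.

x_2* = 14.9938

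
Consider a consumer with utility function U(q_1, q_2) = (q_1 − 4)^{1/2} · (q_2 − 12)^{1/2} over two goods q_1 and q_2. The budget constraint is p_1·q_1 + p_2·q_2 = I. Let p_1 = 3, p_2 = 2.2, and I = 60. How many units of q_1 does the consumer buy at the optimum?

After buying the subsistence bundle (4, 12), a share 0.5 of the remaining income goes to q_1: q_1* = 4 + 0.5·(I − 4p_1 − 12p_2)/p_1.
Discretionary income = 60 − 4·3 − 12·2.2 = 21.6; q_1* = 4 + 0.5·21.6/3 = 7.6.

q_1* = 7.6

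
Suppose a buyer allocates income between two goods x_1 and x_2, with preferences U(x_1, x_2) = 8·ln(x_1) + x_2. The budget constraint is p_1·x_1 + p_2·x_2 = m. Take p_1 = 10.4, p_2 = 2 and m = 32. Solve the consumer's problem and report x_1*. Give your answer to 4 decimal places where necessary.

x_1* = 1.5385

MU_x_1 = 8/x_1, MU_x_2 = 1. Tangency: 8/x_1 = p_1/p_2.
So x_1*(p_1,p_2) = 8·p_2/p_1, independent of income; and x_2* = (m − 8·p_2)/p_2.
At the given prices: x_1* = 8·2/10.4 = 1.5385.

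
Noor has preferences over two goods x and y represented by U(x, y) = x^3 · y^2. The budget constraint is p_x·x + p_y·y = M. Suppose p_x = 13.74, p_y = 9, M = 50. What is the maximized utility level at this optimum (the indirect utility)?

V = 51.4018

At p_x=13.74, p_y=9, M=50: x* = 0.6·50/13.74 = 2.1834, y* = 2.2222.
Utility at the optimum: U(2.1834, 2.2222) = 51.4018.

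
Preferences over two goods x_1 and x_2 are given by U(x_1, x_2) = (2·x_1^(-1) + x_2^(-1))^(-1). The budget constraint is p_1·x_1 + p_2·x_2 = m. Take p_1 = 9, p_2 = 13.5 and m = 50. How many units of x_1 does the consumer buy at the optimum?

x_1* = 2.9772

MU_x_1 ∝ 2·x_1^(-2), MU_x_2 ∝ x_2^(-2), so MRS = 2·(x_2/x_1)^(2) = p_1/p_2.
Solve for the ratio: x_2/x_1 = [(1/2)·p_1/p_2]^(0.5).
With the ratio pinned down, the budget gives x_1* = m/(p_1 + p_2·(x_2/x_1)) and x_2* = (x_2/x_1)·x_1*.
Numerically x_2/x_1 = 0.57735, so x_1* = 50/(9 + 13.5·0.57735) = 2.9772.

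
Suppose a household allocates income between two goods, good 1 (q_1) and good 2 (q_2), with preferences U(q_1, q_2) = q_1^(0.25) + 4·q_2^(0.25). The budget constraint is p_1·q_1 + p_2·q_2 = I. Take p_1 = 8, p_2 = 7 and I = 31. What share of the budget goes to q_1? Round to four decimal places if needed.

share on q_1 = 0.1309

Substitute q_2 = (q_2/q_1)·q_1 into the budget: q_1* = I/(p_1 + p_2·(q_2/q_1)).
Numerically q_2/q_1 = 7.586985, so q_1* = 31/(8 + 7·7.586985) = 0.5073 and q_2* = 7.586985·0.5073 = 3.8488.
Expenditure on q_1: 8·0.5073 = 4.0583; share = 0.1309.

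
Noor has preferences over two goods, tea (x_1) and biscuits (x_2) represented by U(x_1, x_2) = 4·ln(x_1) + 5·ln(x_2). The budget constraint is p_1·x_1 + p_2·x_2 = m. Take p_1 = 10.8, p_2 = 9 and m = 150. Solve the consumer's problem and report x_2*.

Demand: x_1*(p_1,p_2,m) = 4/9·m/p_1 and x_2* = 5/9·m/p_2.
At p_1=10.8, p_2=9, m=150: x_2* = 5/9·150/9 = 9.2593.

x_2* = 9.2593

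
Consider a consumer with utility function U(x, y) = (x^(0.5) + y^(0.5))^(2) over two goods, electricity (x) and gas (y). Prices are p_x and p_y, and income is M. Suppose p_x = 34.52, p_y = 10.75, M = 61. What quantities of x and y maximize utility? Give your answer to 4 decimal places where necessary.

From the CES first-order condition, (y/x)^(0.5) = p_x/p_y.
Hence y/x = (p_x/p_y)^(1/(0.5)), i.e. raised to the 2 power.
Substitute y = (y/x)·x into the budget: x* = M/(p_x + p_y·(y/x)).
Numerically y/x = 10.311566, so x* = 61/(34.52 + 10.75·10.311566) = 0.4196 and y* = 10.311566·0.4196 = 4.3269.

x* = 0.4196, y* = 4.3269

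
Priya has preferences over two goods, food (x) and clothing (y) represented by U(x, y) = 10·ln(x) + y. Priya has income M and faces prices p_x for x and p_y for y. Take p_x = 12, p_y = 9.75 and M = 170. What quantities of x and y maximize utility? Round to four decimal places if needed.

MU_x = 10/x, MU_y = 1. Tangency: 10/x = p_x/p_y.
So x*(p_x,p_y) = 10·p_y/p_x, independent of income; and y* = (M − 10·p_y)/p_y.
At the given prices: x* = 10·9.75/12 = 8.125, and y* = 7.4359.

x* = 8.125, y* = 7.4359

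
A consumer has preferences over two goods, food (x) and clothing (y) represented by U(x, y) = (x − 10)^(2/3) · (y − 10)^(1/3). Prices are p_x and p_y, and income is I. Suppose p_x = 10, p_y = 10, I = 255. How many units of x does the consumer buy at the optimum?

x* = 13.6667

This is Cobb-Douglas in (x−10, y−10): tangency gives 2/3·p_y·(y−10) = 1/3·p_x·(x−10).
Substituting into the budget: x* = 10 + 2/3·(I − 10·p_x − 10·p_y)/p_x, and y* = 10 + 1/3·(…)/p_y.
Discretionary income = 255 − 10·10 − 10·10 = 55; x* = 10 + 2/3·55/10 = 13.6667.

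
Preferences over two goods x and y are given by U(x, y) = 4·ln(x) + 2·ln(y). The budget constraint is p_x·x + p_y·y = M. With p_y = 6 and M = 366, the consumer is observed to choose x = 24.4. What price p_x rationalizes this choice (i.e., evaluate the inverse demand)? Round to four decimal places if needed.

Tangency: MRS = 2·y/x = p_x/p_y.
So 4·p_y·y = 2·p_x·x; combined with the budget, a share 2/3 of income goes to x.
Demand: x*(p_x,p_y,M) = 2/3·M/p_x and y* = 1/3·M/p_y.
Set x* = 24.4 in the demand function and solve for p_x: p_x = 10.

p_x = 10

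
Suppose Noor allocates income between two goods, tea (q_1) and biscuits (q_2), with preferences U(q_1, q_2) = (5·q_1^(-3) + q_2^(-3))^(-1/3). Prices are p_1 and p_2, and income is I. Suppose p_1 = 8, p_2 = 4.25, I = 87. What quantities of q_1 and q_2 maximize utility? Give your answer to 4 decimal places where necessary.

MU_q_1 ∝ 5·q_1^(-4), MU_q_2 ∝ q_2^(-4), so MRS = 5·(q_2/q_1)^(4) = p_1/p_2.
Hence q_2/q_1 = ((1/5)·p_1/p_2)^(1/(4)), i.e. raised to the 0.25 power.
Substitute q_2 = (q_2/q_1)·q_1 into the budget: q_1* = I/(p_1 + p_2·(q_2/q_1)).
Numerically q_2/q_1 = 0.783308, so q_1* = 87/(8 + 4.25·0.783308) = 7.6794 and q_2* = 0.783308·7.6794 = 6.0153.

q_1* = 7.6794, q_2* = 6.0153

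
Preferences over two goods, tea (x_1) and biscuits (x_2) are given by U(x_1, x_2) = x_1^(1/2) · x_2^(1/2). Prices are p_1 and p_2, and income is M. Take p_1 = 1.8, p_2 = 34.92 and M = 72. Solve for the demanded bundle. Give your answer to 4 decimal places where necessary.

x_1* = 20, x_2* = 1.0309

The MRS is x_2/x_1. Set MRS = p_1/p_2.
Rearranging, p_2·x_2 = p_1·x_1. Substituting into the budget gives p_1·x_1·(1 + 1) = M.
Demand: x_1*(p_1,p_2,M) = 0.5·M/p_1 and x_2* = 0.5·M/p_2.
At p_1=1.8, p_2=34.92, M=72: x_1* = 0.5·72/1.8 = 20, x_2* = 1.0309.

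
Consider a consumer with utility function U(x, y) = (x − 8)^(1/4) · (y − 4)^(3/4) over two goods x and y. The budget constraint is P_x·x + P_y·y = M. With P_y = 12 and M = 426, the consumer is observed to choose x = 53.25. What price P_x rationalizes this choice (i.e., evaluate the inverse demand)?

Let x' = x−8, y' = y−4. MRS = (1/3)·y'/x' = P_x/P_y.
Substituting into the budget: x* = 8 + 0.25·(M − 8·P_x − 4·P_y)/P_x, and y* = 4 + 0.75·(…)/P_y.
Set x* = 53.25 in the demand function and solve for P_x: P_x = 2.

P_x = 2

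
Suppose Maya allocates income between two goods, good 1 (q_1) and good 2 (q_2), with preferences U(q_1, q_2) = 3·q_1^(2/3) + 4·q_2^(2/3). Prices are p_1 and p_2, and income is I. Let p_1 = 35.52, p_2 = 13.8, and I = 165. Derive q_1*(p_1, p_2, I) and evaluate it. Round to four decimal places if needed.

MRS = MU_q_1/MU_q_2 = (3/4)·(q_2/q_1)^(1/3). Set equal to p_1/p_2.
Hence q_2/q_1 = ((4/3)·p_1/p_2)^(1/(1/3)), i.e. raised to the 3 power.
Substitute q_2 = (q_2/q_1)·q_1 into the budget: q_1* = I/(p_1 + p_2·(q_2/q_1)).
Numerically q_2/q_1 = 40.420141, so q_1* = 165/(35.52 + 13.8·40.420141) = 0.2781.

q_1* = 0.2781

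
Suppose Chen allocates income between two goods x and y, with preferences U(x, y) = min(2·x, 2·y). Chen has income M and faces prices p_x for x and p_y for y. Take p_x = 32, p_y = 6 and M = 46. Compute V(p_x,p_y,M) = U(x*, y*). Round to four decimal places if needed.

Leontief preferences: the optimum is at the kink where x/2 = y/2, i.e. y = x.
Budget: p_x·x + p_y·x = M, so (2·p_x + 2·p_y)·x = 2·M.
Demand: x*(p_x,p_y,M) = 2·M/(2·p_x + 2·p_y), y* = 2·M/(2·p_x + 2·p_y).
Here 2·32 + 2·6 = 76, giving x* = 1.2105 and y* = 1.2105.
Utility at the optimum: U(1.2105, 1.2105) = 2.4211.

V = 2.4211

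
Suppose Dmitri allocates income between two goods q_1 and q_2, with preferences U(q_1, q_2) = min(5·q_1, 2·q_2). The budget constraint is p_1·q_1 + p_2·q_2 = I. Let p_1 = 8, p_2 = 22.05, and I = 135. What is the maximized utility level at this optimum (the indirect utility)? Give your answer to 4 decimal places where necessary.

V = 10.6931

With perfect complements, no substitution: consume in ratio q_1:q_2 = 2:5.
Budget: p_1·q_1 + p_2·(5/2)·q_1 = I, so (2·p_1 + 5·p_2)·q_1 = 2·I.
Demand: q_1*(p_1,p_2,I) = 2·I/(2·p_1 + 5·p_2), q_2* = 5·I/(2·p_1 + 5·p_2).
Here 2·8 + 5·22.05 = 126.25, giving q_1* = 2.1386 and q_2* = 5.3465.
Utility at the optimum: U(2.1386, 5.3465) = 10.6931.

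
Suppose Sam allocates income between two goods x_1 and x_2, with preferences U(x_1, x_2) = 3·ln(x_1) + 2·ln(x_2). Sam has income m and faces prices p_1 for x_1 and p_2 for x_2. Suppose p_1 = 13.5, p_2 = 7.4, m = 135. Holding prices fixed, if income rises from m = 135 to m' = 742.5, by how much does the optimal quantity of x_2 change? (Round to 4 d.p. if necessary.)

Δx_2* = 32.8378

Demand: x_1*(p_1,p_2,m) = 0.6·m/p_1 and x_2* = 0.4·m/p_2.
At p_1=13.5, p_2=7.4, m=135: x_2* = 0.4·135/7.4 = 7.2973.
At m' = 742.5: x_2* = 40.1351. Change: 40.1351 − 7.2973 = 32.8378.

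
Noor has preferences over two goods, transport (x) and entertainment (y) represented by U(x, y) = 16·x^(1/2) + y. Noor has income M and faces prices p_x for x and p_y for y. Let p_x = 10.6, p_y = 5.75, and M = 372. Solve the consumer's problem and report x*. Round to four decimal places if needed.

Thus x* = (8·p_y/p_x)² — independent of M — with the rest of income spent on y.
Plugging in: x* = (8·5.75/10.6)² = 18.8323.

x* = 18.8323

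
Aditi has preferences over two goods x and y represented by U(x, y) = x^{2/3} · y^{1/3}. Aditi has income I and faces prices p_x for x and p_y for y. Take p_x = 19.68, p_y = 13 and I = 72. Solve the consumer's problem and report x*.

x* = 2.439

Tangency: MRS = 2·y/x = p_x/p_y.
So 2/3·p_y·y = 1/3·p_x·x; combined with the budget, a share 2/3 of income goes to x.
Demand: x*(p_x,p_y,I) = 2/3·I/p_x and y* = 1/3·I/p_y.
At p_x=19.68, p_y=13, I=72: x* = 2/3·72/19.68 = 2.439.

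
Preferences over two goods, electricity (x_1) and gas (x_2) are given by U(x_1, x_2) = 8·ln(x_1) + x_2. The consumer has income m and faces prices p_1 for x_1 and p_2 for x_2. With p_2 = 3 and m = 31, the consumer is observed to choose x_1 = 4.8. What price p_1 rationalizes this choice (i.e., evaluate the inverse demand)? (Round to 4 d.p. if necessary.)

Set MRS = p_1/p_2: (8/x_1)/1 = p_1/p_2.
So x_1*(p_1,p_2) = 8·p_2/p_1, independent of income; and x_2* = (m − 8·p_2)/p_2.
Set x_1* = 4.8 in the demand function and solve for p_1: p_1 = 5.

p_1 = 5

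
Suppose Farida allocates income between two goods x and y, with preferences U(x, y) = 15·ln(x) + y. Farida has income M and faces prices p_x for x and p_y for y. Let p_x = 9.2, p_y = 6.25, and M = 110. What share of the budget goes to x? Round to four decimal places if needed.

So x*(p_x,p_y) = 15·p_y/p_x, independent of income; and y* = (M − 15·p_y)/p_y.
At the given prices: x* = 15·6.25/9.2 = 10.1902, and y* = 2.6.
Expenditure on x: 9.2·10.1902 = 93.75; share = 0.8523.

share on x = 0.8523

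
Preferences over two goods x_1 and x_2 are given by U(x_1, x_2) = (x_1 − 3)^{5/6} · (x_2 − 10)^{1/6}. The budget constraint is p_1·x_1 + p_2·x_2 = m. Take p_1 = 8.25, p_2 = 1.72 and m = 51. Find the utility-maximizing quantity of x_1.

Substituting into the budget: x_1* = 3 + 5/6·(m − 3·p_1 − 10·p_2)/p_1, and x_2* = 10 + 1/6·(…)/p_2.
Discretionary income = 51 − 3·8.25 − 10·1.72 = 9.05; x_1* = 3 + 5/6·9.05/8.25 = 3.9141.

x_1* = 3.9141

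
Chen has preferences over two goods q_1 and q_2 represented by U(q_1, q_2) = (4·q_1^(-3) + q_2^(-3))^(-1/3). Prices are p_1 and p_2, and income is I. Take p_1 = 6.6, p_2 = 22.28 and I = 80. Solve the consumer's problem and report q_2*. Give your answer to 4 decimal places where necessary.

MU_q_1 ∝ 4·q_1^(-4), MU_q_2 ∝ q_2^(-4), so MRS = 4·(q_2/q_1)^(4) = p_1/p_2.
Hence q_2/q_1 = ((1/4)·p_1/p_2)^(1/(4)), i.e. raised to the 0.25 power.
With the ratio pinned down, the budget gives q_1* = I/(p_1 + p_2·(q_2/q_1)) and q_2* = (q_2/q_1)·q_1*.
Numerically q_2/q_1 = 0.521666, so q_1* = 80/(6.6 + 22.28·0.521666) = 4.3901 and q_2* = 0.521666·4.3901 = 2.2902.

q_2* = 2.2902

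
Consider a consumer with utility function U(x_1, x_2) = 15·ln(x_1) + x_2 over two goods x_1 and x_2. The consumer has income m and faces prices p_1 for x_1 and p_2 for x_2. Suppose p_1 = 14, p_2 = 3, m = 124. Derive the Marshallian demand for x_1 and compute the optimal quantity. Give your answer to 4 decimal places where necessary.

Set MRS = p_1/p_2: (15/x_1)/1 = p_1/p_2.
So x_1*(p_1,p_2) = 15·p_2/p_1, independent of income; and x_2* = (m − 15·p_2)/p_2.
At the given prices: x_1* = 15·3/14 = 3.2143.

x_1* = 3.2143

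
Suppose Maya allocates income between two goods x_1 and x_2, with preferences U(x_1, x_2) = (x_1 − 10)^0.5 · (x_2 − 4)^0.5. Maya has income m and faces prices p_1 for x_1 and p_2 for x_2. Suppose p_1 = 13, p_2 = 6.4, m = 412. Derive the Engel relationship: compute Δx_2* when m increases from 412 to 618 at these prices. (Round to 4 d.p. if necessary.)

Δx_2* = 16.0938

This is Cobb-Douglas in (x_1−10, x_2−4): tangency gives 0.5·p_2·(x_2−4) = 0.5·p_1·(x_1−10).
Substituting into the budget: x_1* = 10 + 0.5·(m − 10·p_1 − 4·p_2)/p_1, and x_2* = 4 + 0.5·(…)/p_2.
Discretionary income = 412 − 10·13 − 4·6.4 = 256.4; x_2* = 4 + 0.5·256.4/6.4 = 24.0312.
At m' = 618: x_2* = 40.125. Change: 40.125 − 24.0312 = 16.0938.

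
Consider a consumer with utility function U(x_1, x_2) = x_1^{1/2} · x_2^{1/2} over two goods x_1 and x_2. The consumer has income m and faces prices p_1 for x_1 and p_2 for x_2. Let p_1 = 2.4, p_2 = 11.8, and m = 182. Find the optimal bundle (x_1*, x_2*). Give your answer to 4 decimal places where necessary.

MU_x_1/MU_x_2 = (0.5·x_2)/(0.5·x_1); tangency sets this equal to p_1/p_2.
So 0.5·p_2·x_2 = 0.5·p_1·x_1; combined with the budget, a share 0.5 of income goes to x_1.
Demand: x_1*(p_1,p_2,m) = 0.5·m/p_1 and x_2* = 0.5·m/p_2.
At p_1=2.4, p_2=11.8, m=182: x_1* = 0.5·182/2.4 = 37.9167, x_2* = 7.7119.

x_1* = 37.9167, x_2* = 7.7119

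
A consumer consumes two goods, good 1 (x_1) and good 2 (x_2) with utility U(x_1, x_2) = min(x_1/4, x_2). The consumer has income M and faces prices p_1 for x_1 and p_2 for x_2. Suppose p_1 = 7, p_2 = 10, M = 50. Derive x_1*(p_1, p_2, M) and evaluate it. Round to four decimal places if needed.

Leontief preferences: the optimum is at the kink where x_1/4 = x_2/1, i.e. x_2 = (1/4)·x_1.
Budget: p_1·x_1 + p_2·(1/4)·x_1 = M, so (4·p_1 + p_2)·x_1 = 4·M.
Demand: x_1*(p_1,p_2,M) = 4·M/(4·p_1 + p_2), x_2* = M/(4·p_1 + p_2).
Here 4·7 + 10 = 38, giving x_1* = 5.2632.

x_1* = 5.2632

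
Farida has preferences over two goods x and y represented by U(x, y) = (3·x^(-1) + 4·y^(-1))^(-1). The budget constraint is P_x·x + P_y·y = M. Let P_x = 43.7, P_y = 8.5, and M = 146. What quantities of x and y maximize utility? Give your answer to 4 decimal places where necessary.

With the ratio pinned down, the budget gives x* = M/(P_x + P_y·(y/x)) and y* = (y/x)·x*.
Numerically y/x = 2.618187, so x* = 146/(43.7 + 8.5·2.618187) = 2.2136 and y* = 2.618187·2.2136 = 5.7957.

x* = 2.2136, y* = 5.7957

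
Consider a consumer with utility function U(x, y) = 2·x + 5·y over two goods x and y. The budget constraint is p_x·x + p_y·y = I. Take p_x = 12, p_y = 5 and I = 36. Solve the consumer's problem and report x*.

Perfect substitutes: compare marginal utility per dollar. 2/p_x vs 5/p_y → 0.1667 vs 1.
y gives more utility per dollar, so spend all income on y: y* = I/p_y, x* = 0.
Numerically: x* = 0, y* = 7.2.

x* = 0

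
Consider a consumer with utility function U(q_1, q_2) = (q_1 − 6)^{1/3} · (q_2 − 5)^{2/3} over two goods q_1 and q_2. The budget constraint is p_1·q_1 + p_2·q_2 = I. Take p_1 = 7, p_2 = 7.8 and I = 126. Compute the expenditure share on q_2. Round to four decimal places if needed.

This is Cobb-Douglas in (q_1−6, q_2−5): tangency gives 1/3·p_2·(q_2−5) = 2/3·p_1·(q_1−6).
Substituting into the budget: q_1* = 6 + 1/3·(I − 6·p_1 − 5·p_2)/p_1, and q_2* = 5 + 2/3·(…)/p_2.
Discretionary income = 126 − 6·7 − 5·7.8 = 45; q_1* = 6 + 1/3·45/7 = 8.1429; q_2* = 5 + 2/3·45/7.8 = 8.8462.
Expenditure on q_2: 7.8·8.8462 = 69; share = 0.5476.

share on q_2 = 0.5476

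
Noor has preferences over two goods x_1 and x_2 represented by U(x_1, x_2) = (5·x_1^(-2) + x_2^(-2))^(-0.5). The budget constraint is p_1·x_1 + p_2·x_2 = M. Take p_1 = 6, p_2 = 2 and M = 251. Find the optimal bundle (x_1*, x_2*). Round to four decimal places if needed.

x_1* = 32.6531, x_2* = 27.5407

MU_x_1 ∝ 5·x_1^(-3), MU_x_2 ∝ x_2^(-3), so MRS = 5·(x_2/x_1)^(3) = p_1/p_2.
Solve for the ratio: x_2/x_1 = [(1/5)·p_1/p_2]^(1/3).
With the ratio pinned down, the budget gives x_1* = M/(p_1 + p_2·(x_2/x_1)) and x_2* = (x_2/x_1)·x_1*.
Numerically x_2/x_1 = 0.843433, so x_1* = 251/(6 + 2·0.843433) = 32.6531 and x_2* = 0.843433·32.6531 = 27.5407.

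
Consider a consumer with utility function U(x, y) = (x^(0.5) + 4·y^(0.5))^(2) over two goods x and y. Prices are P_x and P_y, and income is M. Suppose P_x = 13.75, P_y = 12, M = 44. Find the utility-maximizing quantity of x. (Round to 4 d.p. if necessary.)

From the CES first-order condition, (1/4)·(y/x)^(0.5) = P_x/P_y.
Hence y/x = (4·P_x/P_y)^(1/(0.5)), i.e. raised to the 2 power.
Substitute y = (y/x)·x into the budget: x* = M/(P_x + P_y·(y/x)).
Numerically y/x = 21.006944, so x* = 44/(13.75 + 12·21.006944) = 0.1655.

x* = 0.1655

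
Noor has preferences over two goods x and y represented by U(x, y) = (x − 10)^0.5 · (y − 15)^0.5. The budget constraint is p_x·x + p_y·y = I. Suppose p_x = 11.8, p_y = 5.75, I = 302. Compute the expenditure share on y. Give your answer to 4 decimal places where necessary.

Substituting into the budget: x* = 10 + 0.5·(I − 10·p_x − 15·p_y)/p_x, and y* = 15 + 0.5·(…)/p_y.
Discretionary income = 302 − 10·11.8 − 15·5.75 = 97.75; x* = 10 + 0.5·97.75/11.8 = 14.1419; y* = 15 + 0.5·97.75/5.75 = 23.5.
Expenditure on y: 5.75·23.5 = 135.125; share = 0.4474.

share on y = 0.4474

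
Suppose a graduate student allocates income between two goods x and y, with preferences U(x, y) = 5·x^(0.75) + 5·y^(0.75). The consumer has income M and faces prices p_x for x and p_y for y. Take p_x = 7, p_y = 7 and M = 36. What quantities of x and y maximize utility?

x* = 2.5714, y* = 2.5714

From the CES first-order condition, (y/x)^(0.25) = p_x/p_y.
Solve for the ratio: y/x = [p_x/p_y]^(4).
Substitute y = (y/x)·x into the budget: x* = M/(p_x + p_y·(y/x)).
Numerically y/x = 1, so x* = 36/(7 + 7·1) = 2.5714 and y* = 1·2.5714 = 2.5714.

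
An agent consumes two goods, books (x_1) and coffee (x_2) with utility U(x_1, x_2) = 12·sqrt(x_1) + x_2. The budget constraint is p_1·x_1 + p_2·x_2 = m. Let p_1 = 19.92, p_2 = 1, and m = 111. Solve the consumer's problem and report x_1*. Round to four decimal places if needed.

Thus x_1* = (6·p_2/p_1)² — independent of m — with the rest of income spent on x_2.
Plugging in: x_1* = (6·1/19.92)² = 0.0907.

x_1* = 0.0907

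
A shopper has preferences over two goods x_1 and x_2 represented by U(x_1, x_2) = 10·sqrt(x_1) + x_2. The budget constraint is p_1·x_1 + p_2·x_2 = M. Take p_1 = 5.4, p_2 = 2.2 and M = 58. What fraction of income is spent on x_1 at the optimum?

share on x_1 = 0.3863

Thus x_1* = (5·p_2/p_1)² — independent of M — with the rest of income spent on x_2.
Plugging in: x_1* = (5·2.2/5.4)² = 4.1495, x_2* = 16.1785.
Expenditure on x_1: 5.4·4.1495 = 22.4074; share = 0.3863.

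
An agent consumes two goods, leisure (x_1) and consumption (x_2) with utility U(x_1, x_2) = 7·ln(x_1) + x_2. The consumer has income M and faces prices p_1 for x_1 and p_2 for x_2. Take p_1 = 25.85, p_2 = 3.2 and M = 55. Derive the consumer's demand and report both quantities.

x_1* = 0.8665, x_2* = 10.1875

MU_x_1 = 7/x_1, MU_x_2 = 1. Tangency: 7/x_1 = p_1/p_2.
So x_1*(p_1,p_2) = 7·p_2/p_1, independent of income; and x_2* = (M − 7·p_2)/p_2.
At the given prices: x_1* = 7·3.2/25.85 = 0.8665, and x_2* = 10.1875.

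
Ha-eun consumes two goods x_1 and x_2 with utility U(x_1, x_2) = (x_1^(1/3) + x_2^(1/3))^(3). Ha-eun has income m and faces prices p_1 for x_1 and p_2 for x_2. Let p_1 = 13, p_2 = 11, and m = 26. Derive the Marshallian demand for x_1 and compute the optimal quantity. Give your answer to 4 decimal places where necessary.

x_1* = 0.9583

MRS = MU_x_1/MU_x_2 = (x_2/x_1)^(2/3). Set equal to p_1/p_2.
Hence x_2/x_1 = (p_1/p_2)^(1/(2/3)), i.e. raised to the 1.5 power.
Substitute x_2 = (x_2/x_1)·x_1 into the budget: x_1* = m/(p_1 + p_2·(x_2/x_1)).
Numerically x_2/x_1 = 1.284772, so x_1* = 26/(13 + 11·1.284772) = 0.9583.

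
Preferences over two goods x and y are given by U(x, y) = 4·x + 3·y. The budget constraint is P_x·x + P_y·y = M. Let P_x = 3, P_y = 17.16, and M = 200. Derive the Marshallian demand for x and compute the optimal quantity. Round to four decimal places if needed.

x* = 66.6667

Perfect substitutes: compare marginal utility per dollar. 4/P_x vs 3/P_y → 1.3333 vs 0.1748.
x gives more utility per dollar, so spend all income on x: x* = M/P_x, y* = 0.
Numerically: x* = 66.6667, y* = 0.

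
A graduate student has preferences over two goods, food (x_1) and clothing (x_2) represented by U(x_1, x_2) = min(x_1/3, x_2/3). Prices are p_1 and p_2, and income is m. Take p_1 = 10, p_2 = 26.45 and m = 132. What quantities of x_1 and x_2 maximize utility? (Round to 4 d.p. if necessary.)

x_1* = 3.6214, x_2* = 3.6214

With perfect complements, no substitution: consume in ratio x_1:x_2 = 3:3.
Budget: p_1·x_1 + p_2·x_1 = m, so (3·p_1 + 3·p_2)·x_1 = 3·m.
Demand: x_1*(p_1,p_2,m) = 3·m/(3·p_1 + 3·p_2), x_2* = 3·m/(3·p_1 + 3·p_2).
Here 3·10 + 3·26.45 = 109.35, giving x_1* = 3.6214 and x_2* = 3.6214.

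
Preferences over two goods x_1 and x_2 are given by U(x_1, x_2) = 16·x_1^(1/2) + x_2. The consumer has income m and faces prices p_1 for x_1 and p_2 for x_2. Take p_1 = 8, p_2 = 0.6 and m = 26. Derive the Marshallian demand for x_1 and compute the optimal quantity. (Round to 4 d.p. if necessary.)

x_1* = 0.36

Thus x_1* = (8·p_2/p_1)² — independent of m — with the rest of income spent on x_2.
Plugging in: x_1* = (8·0.6/8)² = 0.36.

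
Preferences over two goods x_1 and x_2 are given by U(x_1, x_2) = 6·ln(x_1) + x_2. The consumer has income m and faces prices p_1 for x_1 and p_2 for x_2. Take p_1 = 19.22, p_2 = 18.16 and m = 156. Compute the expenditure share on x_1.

share on x_1 = 0.6985

Set MRS = p_1/p_2: (6/x_1)/1 = p_1/p_2.
So x_1*(p_1,p_2) = 6·p_2/p_1, independent of income; and x_2* = (m − 6·p_2)/p_2.
At the given prices: x_1* = 6·18.16/19.22 = 5.6691, and x_2* = 2.5903.
Expenditure on x_1: 19.22·5.6691 = 108.96; share = 0.6985.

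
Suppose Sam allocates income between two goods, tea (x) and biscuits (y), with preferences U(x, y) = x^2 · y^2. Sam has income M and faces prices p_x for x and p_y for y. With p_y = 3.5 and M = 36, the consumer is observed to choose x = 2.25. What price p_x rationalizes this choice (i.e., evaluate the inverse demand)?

p_x = 8

Tangency: MRS = y/x = p_x/p_y.
Rearranging, p_y·y = p_x·x. Substituting into the budget gives p_x·x·(1 + 1) = M.
Demand: x*(p_x,p_y,M) = 0.5·M/p_x and y* = 0.5·M/p_y.
Set x* = 2.25 in the demand function and solve for p_x: p_x = 8.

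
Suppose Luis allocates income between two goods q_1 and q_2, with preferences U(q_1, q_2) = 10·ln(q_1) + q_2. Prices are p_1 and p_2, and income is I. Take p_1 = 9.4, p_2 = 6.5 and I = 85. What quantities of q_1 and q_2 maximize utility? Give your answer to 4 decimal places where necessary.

q_1* = 6.9149, q_2* = 3.0769

MU_q_1 = 10/q_1, MU_q_2 = 1. Tangency: 10/q_1 = p_1/p_2.
So q_1*(p_1,p_2) = 10·p_2/p_1, independent of income; and q_2* = (I − 10·p_2)/p_2.
At the given prices: q_1* = 10·6.5/9.4 = 6.9149, and q_2* = 3.0769.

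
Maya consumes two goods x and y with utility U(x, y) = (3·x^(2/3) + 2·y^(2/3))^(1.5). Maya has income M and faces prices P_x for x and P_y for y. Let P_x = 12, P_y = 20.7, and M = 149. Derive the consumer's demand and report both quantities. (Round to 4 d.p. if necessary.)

MRS = MU_x/MU_y = (3/2)·(y/x)^(1/3). Set equal to P_x/P_y.
Hence y/x = ((2/3)·P_x/P_y)^(1/(1/3)), i.e. raised to the 3 power.
With the ratio pinned down, the budget gives x* = M/(P_x + P_y·(y/x)) and y* = (y/x)·x*.
Numerically y/x = 0.057724, so x* = 149/(12 + 20.7·0.057724) = 11.2922 and y* = 0.057724·11.2922 = 0.6518.

x* = 11.2922, y* = 0.6518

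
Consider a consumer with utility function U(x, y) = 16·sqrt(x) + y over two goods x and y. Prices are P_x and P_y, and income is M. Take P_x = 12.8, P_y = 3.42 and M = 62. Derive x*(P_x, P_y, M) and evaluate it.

Solve: √x = 8·P_y/P_x, so x*(P_x,P_y) = (8·P_y/P_x)², and y* = (M − P_x·x*)/P_y.
Plugging in: x* = (8·3.42/12.8)² = 4.5689.

x* = 4.5689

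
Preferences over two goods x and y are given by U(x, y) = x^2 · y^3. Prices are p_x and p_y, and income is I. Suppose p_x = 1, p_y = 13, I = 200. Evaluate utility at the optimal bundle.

V = 5033773.3273

The MRS is (2/3)·y/x. Set MRS = p_x/p_y.
So 2·p_y·y = 3·p_x·x; combined with the budget, a share 0.4 of income goes to x.
Demand: x*(p_x,p_y,I) = 0.4·I/p_x and y* = 0.6·I/p_y.
At p_x=1, p_y=13, I=200: x* = 0.4·200/1 = 80, y* = 9.2308.
Utility at the optimum: U(80, 9.2308) = 5033773.3273.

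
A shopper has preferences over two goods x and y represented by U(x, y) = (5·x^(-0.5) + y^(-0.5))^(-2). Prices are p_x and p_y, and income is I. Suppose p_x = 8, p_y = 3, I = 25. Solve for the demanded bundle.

MU_x ∝ 5·x^(-1.5), MU_y ∝ y^(-1.5), so MRS = 5·(y/x)^(1.5) = p_x/p_y.
Solve for the ratio: y/x = [(1/5)·p_x/p_y]^(2/3).
Substitute y = (y/x)·x into the budget: x* = I/(p_x + p_y·(y/x)).
Numerically y/x = 0.657657, so x* = 25/(8 + 3·0.657657) = 2.5068 and y* = 0.657657·2.5068 = 1.6486.

x* = 2.5068, y* = 1.6486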